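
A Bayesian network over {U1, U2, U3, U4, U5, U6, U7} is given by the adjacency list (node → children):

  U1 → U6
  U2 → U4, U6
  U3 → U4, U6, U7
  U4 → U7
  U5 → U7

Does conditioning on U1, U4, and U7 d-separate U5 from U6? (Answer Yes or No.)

4 paths connect U5 and U6; each must be blocked for d-separation to hold:
Path 1: U5 → U7 ← U3 → U4 ← U2 → U6
  U7 is a collider and U7 is conditioned on, which opens it; U3 is a fork and U3 is not conditioned on; U4 is a collider and U4 is conditioned on, which opens it; U2 is a fork and U2 is not conditioned on — no node blocks this path, so it is active.
Path 2: U5 → U7 ← U3 → U6
  U7 is a collider and U7 is conditioned on, which opens it; U3 is a fork and U3 is not conditioned on — no node blocks this path, so it is active.
Path 3: U5 → U7 ← U4 ← U3 → U6
  U4 is a chain here and U4 is conditioned on, so the path is blocked at U4.
Path 4: U5 → U7 ← U4 ← U2 → U6
  U4 is a chain here and U4 is conditioned on, so the path is blocked at U4.
Because an active path exists, U5 and U6 are not d-separated.

No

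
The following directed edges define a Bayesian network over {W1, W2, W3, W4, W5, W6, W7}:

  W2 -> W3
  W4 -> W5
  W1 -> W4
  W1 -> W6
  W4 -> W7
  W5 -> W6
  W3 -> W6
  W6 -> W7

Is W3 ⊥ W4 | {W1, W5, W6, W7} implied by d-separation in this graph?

Enumerating the 3 paths from W3 to W4 and testing each for blocking by {W1, W5, W6, W7}:
Path 1: W3 → W6 → W7 ← W4
  W6 is a chain here and W6 is conditioned on, so the path is blocked at W6.
Path 2: W3 → W6 ← W5 ← W4
  W5 is a chain here and W5 is conditioned on, so the path is blocked at W5.
Path 3: W3 → W6 ← W1 → W4
  W1 is a fork here and W1 is conditioned on, so the path is blocked at W1.
All paths are blocked; W3 ⊥ W4 | {W1, W5, W6, W7} holds.

Yes — W3 and W4 are d-separated given {W1, W5, W6, W7}.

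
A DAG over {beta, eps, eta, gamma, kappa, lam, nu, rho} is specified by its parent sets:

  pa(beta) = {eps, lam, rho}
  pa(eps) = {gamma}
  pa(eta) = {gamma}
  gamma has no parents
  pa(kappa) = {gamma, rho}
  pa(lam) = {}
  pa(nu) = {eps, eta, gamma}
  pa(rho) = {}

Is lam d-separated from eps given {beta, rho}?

4 paths connect lam and eps; each must be blocked for d-separation to hold:
Path 1: lam → beta ← eps
  beta is a collider and beta is conditioned on, which opens it — no node blocks this path, so it is active.
Path 2: lam → beta ← rho → kappa ← gamma → eps
  rho is a fork here and rho is conditioned on, so the path is blocked at rho.
Path 3: lam → beta ← rho → kappa ← gamma → eta → nu ← eps
  rho is a fork here and rho is conditioned on, so the path is blocked at rho.
Path 4: lam → beta ← rho → kappa ← gamma → nu ← eps
  rho is a fork here and rho is conditioned on, so the path is blocked at rho.
Since the path lam → beta ← eps is active, lam and eps are not d-separated given {beta, rho}.

No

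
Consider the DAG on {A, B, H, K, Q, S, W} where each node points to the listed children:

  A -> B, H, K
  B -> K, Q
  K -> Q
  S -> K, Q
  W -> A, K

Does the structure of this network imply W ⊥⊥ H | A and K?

Yes — W and H are d-separated given {A, K}.

5 paths connect W and H; each must be blocked for d-separation to hold:
Path 1: W → A → H
  A is a chain here and A is conditioned on, so the path is blocked at A.
Path 2: W → K ← A → H
  A is a fork here and A is conditioned on, so the path is blocked at A.
Path 3: W → K ← B ← A → H
  A is a fork here and A is conditioned on, so the path is blocked at A.
Path 4: W → K ← S → Q ← B ← A → H
  Q is a collider here and neither Q nor any of its descendants is conditioned on, so the collider stays closed — the path is blocked at Q.
Path 5: W → K → Q ← B ← A → H
  K is a chain here and K is conditioned on, so the path is blocked at K.
All paths are blocked; W ⊥ H | {A, K} holds.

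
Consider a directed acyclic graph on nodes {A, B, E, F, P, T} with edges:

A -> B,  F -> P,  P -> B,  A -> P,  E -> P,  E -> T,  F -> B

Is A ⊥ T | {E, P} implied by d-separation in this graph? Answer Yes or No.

Yes

3 paths connect A and T; each must be blocked for d-separation to hold:
Path 1: A → B ← F → P ← E → T
  B is a collider here and neither B nor any of its descendants is conditioned on, so the collider stays closed — the path is blocked at B.
Path 2: A → B ← P ← E → T
  B is a collider here and neither B nor any of its descendants is conditioned on, so the collider stays closed — the path is blocked at B.
Path 3: A → P ← E → T
  E is a fork here and E is conditioned on, so the path is blocked at E.
Since every path is blocked, d-separation holds.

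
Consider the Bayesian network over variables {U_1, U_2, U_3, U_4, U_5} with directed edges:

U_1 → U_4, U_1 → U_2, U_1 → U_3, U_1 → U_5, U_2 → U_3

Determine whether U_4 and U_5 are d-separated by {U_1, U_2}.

Yes

The only undirected path from U_4 to U_5 is:
  1. U_4 ← U_1 → U_5 — U_1:fork[blocks] ⇒ blocked
Every path is blocked, so U_4 and U_5 are d-separated given {U_1, U_2}.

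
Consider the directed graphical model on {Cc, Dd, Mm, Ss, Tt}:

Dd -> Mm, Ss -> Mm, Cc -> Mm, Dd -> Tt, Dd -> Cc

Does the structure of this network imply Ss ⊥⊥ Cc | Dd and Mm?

Enumerating the 2 paths from Ss to Cc and testing each for blocking by {Dd, Mm}:
Path 1: Ss → Mm ← Cc
  Mm is a collider and Mm is conditioned on, which opens it — no node blocks this path, so it is active.
Path 2: Ss → Mm ← Dd → Cc
  Dd is a fork here and Dd is conditioned on, so the path is blocked at Dd.
Because an active path exists, Ss and Cc are not d-separated.

No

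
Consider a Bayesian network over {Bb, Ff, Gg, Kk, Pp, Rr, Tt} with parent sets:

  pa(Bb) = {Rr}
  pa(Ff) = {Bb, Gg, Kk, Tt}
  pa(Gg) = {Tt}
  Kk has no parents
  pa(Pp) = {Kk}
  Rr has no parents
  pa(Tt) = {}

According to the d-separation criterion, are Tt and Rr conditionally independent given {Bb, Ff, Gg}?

Yes — Tt and Rr are d-separated given {Bb, Ff, Gg}.

2 paths connect Tt and Rr; each must be blocked for d-separation to hold:
  1. Tt → Ff ← Bb ← Rr — Ff:collider[open]; Bb:chain[blocks] ⇒ blocked
  2. Tt → Gg → Ff ← Bb ← Rr — Gg:chain[blocks]; Ff:collider[open]; Bb:chain[blocks] ⇒ blocked
All paths are blocked; Tt ⊥ Rr | {Bb, Ff, Gg} holds.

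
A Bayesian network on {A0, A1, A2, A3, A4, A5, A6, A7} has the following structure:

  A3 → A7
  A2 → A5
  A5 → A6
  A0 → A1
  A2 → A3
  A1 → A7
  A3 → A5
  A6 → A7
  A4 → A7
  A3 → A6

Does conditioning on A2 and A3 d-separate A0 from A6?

We examine all 4 paths between A0 and A6:
  1. A0 → A1 → A7 ← A3 → A5 → A6 — A1:chain[open]; A7:collider[blocks]; A3:fork[blocks]; A5:chain[open] ⇒ blocked
  2. A0 → A1 → A7 ← A3 ← A2 → A5 → A6 — A1:chain[open]; A7:collider[blocks]; A3:chain[blocks]; A2:fork[blocks]; A5:chain[open] ⇒ blocked
  3. A0 → A1 → A7 ← A3 → A6 — A1:chain[open]; A7:collider[blocks]; A3:fork[blocks] ⇒ blocked
  4. A0 → A1 → A7 ← A6 — A1:chain[open]; A7:collider[blocks] ⇒ blocked
All paths are blocked; A0 ⊥ A6 | {A2, A3} holds.

Yes — A0 and A6 are d-separated given {A2, A3}.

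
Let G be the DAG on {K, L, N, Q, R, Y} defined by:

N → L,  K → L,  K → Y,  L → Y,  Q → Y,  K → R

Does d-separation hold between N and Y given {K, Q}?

We examine all 2 paths between N and Y:
  1. N → L ← K → Y — L:collider[blocks]; K:fork[blocks] ⇒ blocked
  2. N → L → Y — L:chain[open] ⇒ active
At least one path is unblocked, so d-separation fails.

No — N and Y are not d-separated given {K, Q}.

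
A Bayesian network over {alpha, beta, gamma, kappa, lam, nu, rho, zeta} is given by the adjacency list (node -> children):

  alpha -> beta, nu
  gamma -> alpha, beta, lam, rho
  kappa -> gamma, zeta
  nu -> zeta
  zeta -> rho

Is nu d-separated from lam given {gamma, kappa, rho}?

4 paths connect nu and lam; each must be blocked for d-separation to hold:
Path 1: nu → zeta → rho ← gamma → lam
  gamma is a fork here and gamma is conditioned on, so the path is blocked at gamma.
Path 2: nu → zeta ← kappa → gamma → lam
  kappa is a fork here and kappa is conditioned on, so the path is blocked at kappa.
Path 3: nu ← alpha → beta ← gamma → lam
  beta is a collider here and neither beta nor any of its descendants is conditioned on, so the collider stays closed — the path is blocked at beta.
Path 4: nu ← alpha ← gamma → lam
  gamma is a fork here and gamma is conditioned on, so the path is blocked at gamma.
Every path is blocked, so nu and lam are d-separated given {gamma, kappa, rho}.

Yes — nu and lam are d-separated given {gamma, kappa, rho}.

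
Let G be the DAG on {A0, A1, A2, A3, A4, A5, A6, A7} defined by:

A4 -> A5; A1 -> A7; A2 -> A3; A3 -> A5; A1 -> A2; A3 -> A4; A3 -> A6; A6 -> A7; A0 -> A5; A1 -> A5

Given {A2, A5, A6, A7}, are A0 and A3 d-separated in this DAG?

We examine all 4 paths between A0 and A3:
Path 1: A0 → A5 ← A3
  A5 is a collider and A5 is conditioned on, which opens it — no node blocks this path, so it is active.
Path 2: A0 → A5 ← A1 → A7 ← A6 ← A3
  A6 is a chain here and A6 is conditioned on, so the path is blocked at A6.
Path 3: A0 → A5 ← A1 → A2 → A3
  A2 is a chain here and A2 is conditioned on, so the path is blocked at A2.
Path 4: A0 → A5 ← A4 ← A3
  A5 is a collider and A5 is conditioned on, which opens it; A4 is a chain and A4 is not conditioned on — no node blocks this path, so it is active.
At least one path is unblocked, so d-separation fails.

No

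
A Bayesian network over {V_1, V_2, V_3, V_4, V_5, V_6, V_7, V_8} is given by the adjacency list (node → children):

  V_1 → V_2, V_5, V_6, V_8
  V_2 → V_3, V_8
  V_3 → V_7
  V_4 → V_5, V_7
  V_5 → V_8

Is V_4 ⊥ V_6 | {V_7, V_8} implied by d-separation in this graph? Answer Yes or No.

Enumerating the 6 paths from V_4 to V_6 and testing each for blocking by {V_7, V_8}:
  1. V_4 → V_5 ← V_1 → V_6 — V_5:collider[open]; V_1:fork[open] ⇒ active
  2. V_4 → V_5 → V_8 ← V_1 → V_6 — V_5:chain[open]; V_8:collider[open]; V_1:fork[open] ⇒ active
  3. V_4 → V_5 → V_8 ← V_2 ← V_1 → V_6 — V_5:chain[open]; V_8:collider[open]; V_2:chain[open]; V_1:fork[open] ⇒ active
  4. V_4 → V_7 ← V_3 ← V_2 ← V_1 → V_6 — V_7:collider[open]; V_3:chain[open]; V_2:chain[open]; V_1:fork[open] ⇒ active
  5. V_4 → V_7 ← V_3 ← V_2 → V_8 ← V_1 → V_6 — V_7:collider[open]; V_3:chain[open]; V_2:fork[open]; V_8:collider[open]; V_1:fork[open] ⇒ active
  6. V_4 → V_7 ← V_3 ← V_2 → V_8 ← V_5 ← V_1 → V_6 — V_7:collider[open]; V_3:chain[open]; V_2:fork[open]; V_8:collider[open]; V_5:chain[open]; V_1:fork[open] ⇒ active
Since the path V_4 → V_5 ← V_1 → V_6 is active, V_4 and V_6 are not d-separated given {V_7, V_8}.

No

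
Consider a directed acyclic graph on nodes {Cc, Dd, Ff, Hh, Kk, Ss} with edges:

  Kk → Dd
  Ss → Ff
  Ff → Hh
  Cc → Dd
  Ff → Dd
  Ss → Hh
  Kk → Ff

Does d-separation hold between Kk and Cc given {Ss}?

2 paths connect Kk and Cc; each must be blocked for d-separation to hold:
Path 1: Kk → Ff → Dd ← Cc
  Dd is a collider here and neither Dd nor any of its descendants is conditioned on, so the collider stays closed — the path is blocked at Dd.
Path 2: Kk → Dd ← Cc
  Dd is a collider here and neither Dd nor any of its descendants is conditioned on, so the collider stays closed — the path is blocked at Dd.
Since every path is blocked, d-separation holds.

Yes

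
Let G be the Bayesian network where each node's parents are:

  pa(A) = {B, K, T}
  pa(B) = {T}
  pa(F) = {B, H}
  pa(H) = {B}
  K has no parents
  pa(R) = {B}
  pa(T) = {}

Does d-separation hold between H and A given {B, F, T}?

Yes

4 paths connect H and A; each must be blocked for d-separation to hold:
Path 1: H → F ← B ← T → A
  B is a chain here and B is conditioned on, so the path is blocked at B.
Path 2: H → F ← B → A
  B is a fork here and B is conditioned on, so the path is blocked at B.
Path 3: H ← B ← T → A
  B is a chain here and B is conditioned on, so the path is blocked at B.
Path 4: H ← B → A
  B is a fork here and B is conditioned on, so the path is blocked at B.
Since every path is blocked, d-separation holds.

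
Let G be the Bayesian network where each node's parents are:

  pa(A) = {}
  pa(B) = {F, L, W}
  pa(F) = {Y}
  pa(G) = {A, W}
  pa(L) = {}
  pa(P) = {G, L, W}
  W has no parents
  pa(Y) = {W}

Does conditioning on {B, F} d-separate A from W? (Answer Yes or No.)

We examine all 4 paths between A and W:
  1. A → G → P ← W — G:chain[open]; P:collider[blocks] ⇒ blocked
  2. A → G → P ← L → B ← W — G:chain[open]; P:collider[blocks]; L:fork[open]; B:collider[open] ⇒ blocked
  3. A → G → P ← L → B ← F ← Y ← W — G:chain[open]; P:collider[blocks]; L:fork[open]; B:collider[open]; F:chain[blocks]; Y:chain[open] ⇒ blocked
  4. A → G ← W — G:collider[blocks] ⇒ blocked
Every path is blocked, so A and W are d-separated given {B, F}.

Yes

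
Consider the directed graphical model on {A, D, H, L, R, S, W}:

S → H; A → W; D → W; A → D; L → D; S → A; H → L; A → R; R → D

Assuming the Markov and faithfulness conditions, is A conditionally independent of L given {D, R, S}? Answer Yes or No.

Enumerating the 4 paths from A to L and testing each for blocking by {D, R, S}:
Path 1: A → W ← D ← L
  W is a collider here and neither W nor any of its descendants is conditioned on, so the collider stays closed — the path is blocked at W.
Path 2: A → D ← L
  D is a collider and D is conditioned on, which opens it — no node blocks this path, so it is active.
Path 3: A ← S → H → L
  S is a fork here and S is conditioned on, so the path is blocked at S.
Path 4: A → R → D ← L
  R is a chain here and R is conditioned on, so the path is blocked at R.
Since the path A → D ← L is active, A and L are not d-separated given {D, R, S}.

No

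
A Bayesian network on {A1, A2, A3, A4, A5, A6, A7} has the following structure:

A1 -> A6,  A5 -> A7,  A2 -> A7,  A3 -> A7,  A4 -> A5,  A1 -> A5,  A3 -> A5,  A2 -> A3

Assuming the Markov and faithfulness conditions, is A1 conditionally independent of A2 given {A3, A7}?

No — A1 and A2 are not d-separated given {A3, A7}.

4 paths connect A1 and A2; each must be blocked for d-separation to hold:
  1. A1 → A5 ← A3 → A7 ← A2 — A5:collider[open]; A3:fork[blocks]; A7:collider[open] ⇒ blocked
  2. A1 → A5 ← A3 ← A2 — A5:collider[open]; A3:chain[blocks] ⇒ blocked
  3. A1 → A5 → A7 ← A3 ← A2 — A5:chain[open]; A7:collider[open]; A3:chain[blocks] ⇒ blocked
  4. A1 → A5 → A7 ← A2 — A5:chain[open]; A7:collider[open] ⇒ active
Because an active path exists, A1 and A2 are not d-separated.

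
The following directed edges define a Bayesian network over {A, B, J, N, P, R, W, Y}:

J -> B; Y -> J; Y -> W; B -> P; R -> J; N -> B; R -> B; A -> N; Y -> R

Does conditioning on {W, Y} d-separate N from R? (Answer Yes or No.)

We examine all 3 paths between N and R:
  1. N → B ← R — B:collider[blocks] ⇒ blocked
  2. N → B ← J ← R — B:collider[blocks]; J:chain[open] ⇒ blocked
  3. N → B ← J ← Y → R — B:collider[blocks]; J:chain[open]; Y:fork[blocks] ⇒ blocked
Since every path is blocked, d-separation holds.

Yes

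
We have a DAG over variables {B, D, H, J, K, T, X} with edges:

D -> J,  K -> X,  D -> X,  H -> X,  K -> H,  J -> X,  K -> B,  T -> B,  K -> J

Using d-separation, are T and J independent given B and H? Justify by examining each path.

No

5 paths connect T and J; each must be blocked for d-separation to hold:
Path 1: T → B ← K → X ← D → J
  X is a collider here and neither X nor any of its descendants is conditioned on, so the collider stays closed — the path is blocked at X.
Path 2: T → B ← K → X ← J
  X is a collider here and neither X nor any of its descendants is conditioned on, so the collider stays closed — the path is blocked at X.
Path 3: T → B ← K → J
  B is a collider and B is conditioned on, which opens it; K is a fork and K is not conditioned on — no node blocks this path, so it is active.
Path 4: T → B ← K → H → X ← D → J
  H is a chain here and H is conditioned on, so the path is blocked at H.
Path 5: T → B ← K → H → X ← J
  H is a chain here and H is conditioned on, so the path is blocked at H.
Since the path T → B ← K → J is active, T and J are not d-separated given {B, H}.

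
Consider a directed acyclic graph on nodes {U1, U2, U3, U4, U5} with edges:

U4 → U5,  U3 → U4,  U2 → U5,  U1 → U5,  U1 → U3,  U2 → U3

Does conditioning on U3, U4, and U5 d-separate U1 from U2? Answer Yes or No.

4 paths connect U1 and U2; each must be blocked for d-separation to hold:
  1. U1 → U5 ← U2 — U5:collider[open] ⇒ active
  2. U1 → U5 ← U4 ← U3 ← U2 — U5:collider[open]; U4:chain[blocks]; U3:chain[blocks] ⇒ blocked
  3. U1 → U3 ← U2 — U3:collider[open] ⇒ active
  4. U1 → U3 → U4 → U5 ← U2 — U3:chain[blocks]; U4:chain[blocks]; U5:collider[open] ⇒ blocked
At least one path is unblocked, so d-separation fails.

No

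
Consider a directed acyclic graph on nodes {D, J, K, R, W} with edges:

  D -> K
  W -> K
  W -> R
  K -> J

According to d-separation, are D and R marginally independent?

There is one path between D and R:
Path 1: D → K ← W → R
  K is a collider here and neither K nor any of its descendants is conditioned on, so the collider stays closed — the path is blocked at K.
Every path is blocked, so D and R are d-separated given ∅.

Yes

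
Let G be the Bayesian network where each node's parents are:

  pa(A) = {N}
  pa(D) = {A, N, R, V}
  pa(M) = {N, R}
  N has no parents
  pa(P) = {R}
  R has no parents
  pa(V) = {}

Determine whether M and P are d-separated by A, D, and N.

No

3 paths connect M and P; each must be blocked for d-separation to hold:
  1. M ← N → D ← R → P — N:fork[blocks]; D:collider[open]; R:fork[open] ⇒ blocked
  2. M ← N → A → D ← R → P — N:fork[blocks]; A:chain[blocks]; D:collider[open]; R:fork[open] ⇒ blocked
  3. M ← R → P — R:fork[open] ⇒ active
Since the path M ← R → P is active, M and P are not d-separated given {A, D, N}.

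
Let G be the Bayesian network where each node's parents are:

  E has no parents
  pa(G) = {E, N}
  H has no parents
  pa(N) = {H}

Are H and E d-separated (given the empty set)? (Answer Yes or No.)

Yes — H and E are d-separated given ∅.

Only one path connects H and E:
Path 1: H → N → G ← E
  G is a collider here and neither G nor any of its descendants is conditioned on, so the collider stays closed — the path is blocked at G.
Since every path is blocked, d-separation holds.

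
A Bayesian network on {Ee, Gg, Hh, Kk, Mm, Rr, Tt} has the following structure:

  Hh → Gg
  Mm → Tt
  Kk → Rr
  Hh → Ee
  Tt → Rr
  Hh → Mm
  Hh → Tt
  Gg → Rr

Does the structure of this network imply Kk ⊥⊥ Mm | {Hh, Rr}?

There are 4 undirected paths between Kk and Mm; checking each against the conditioning set {Hh, Rr}:
Path 1: Kk → Rr ← Gg ← Hh → Mm
  Hh is a fork here and Hh is conditioned on, so the path is blocked at Hh.
Path 2: Kk → Rr ← Gg ← Hh → Tt ← Mm
  Hh is a fork here and Hh is conditioned on, so the path is blocked at Hh.
Path 3: Kk → Rr ← Tt ← Mm
  Rr is a collider and Rr is conditioned on, which opens it; Tt is a chain and Tt is not conditioned on — no node blocks this path, so it is active.
Path 4: Kk → Rr ← Tt ← Hh → Mm
  Hh is a fork here and Hh is conditioned on, so the path is blocked at Hh.
At least one path is unblocked, so d-separation fails.

No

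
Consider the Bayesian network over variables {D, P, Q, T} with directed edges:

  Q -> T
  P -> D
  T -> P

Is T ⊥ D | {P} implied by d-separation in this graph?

Only one path connects T and D:
Path 1: T → P → D
  P is a chain here and P is conditioned on, so the path is blocked at P.
Every path is blocked, so T and D are d-separated given {P}.

Yes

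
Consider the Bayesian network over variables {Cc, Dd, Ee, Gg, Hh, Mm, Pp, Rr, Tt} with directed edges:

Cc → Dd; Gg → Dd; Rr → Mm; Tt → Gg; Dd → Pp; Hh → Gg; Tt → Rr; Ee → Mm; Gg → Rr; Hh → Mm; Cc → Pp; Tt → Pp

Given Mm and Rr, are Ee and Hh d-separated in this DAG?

No

5 paths connect Ee and Hh; each must be blocked for d-separation to hold:
Path 1: Ee → Mm ← Rr ← Tt → Gg ← Hh
  Rr is a chain here and Rr is conditioned on, so the path is blocked at Rr.
Path 2: Ee → Mm ← Rr ← Tt → Pp ← Dd ← Gg ← Hh
  Rr is a chain here and Rr is conditioned on, so the path is blocked at Rr.
Path 3: Ee → Mm ← Rr ← Tt → Pp ← Cc → Dd ← Gg ← Hh
  Rr is a chain here and Rr is conditioned on, so the path is blocked at Rr.
Path 4: Ee → Mm ← Rr ← Gg ← Hh
  Rr is a chain here and Rr is conditioned on, so the path is blocked at Rr.
Path 5: Ee → Mm ← Hh
  Mm is a collider and Mm is conditioned on, which opens it — no node blocks this path, so it is active.
Because an active path exists, Ee and Hh are not d-separated.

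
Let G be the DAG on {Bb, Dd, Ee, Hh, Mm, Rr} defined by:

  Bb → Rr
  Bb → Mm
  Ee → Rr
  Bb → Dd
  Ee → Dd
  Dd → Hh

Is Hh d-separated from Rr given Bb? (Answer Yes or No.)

There are 2 undirected paths between Hh and Rr; checking each against the conditioning set {Bb}:
  1. Hh ← Dd ← Bb → Rr — Dd:chain[open]; Bb:fork[blocks] ⇒ blocked
  2. Hh ← Dd ← Ee → Rr — Dd:chain[open]; Ee:fork[open] ⇒ active
At least one path is unblocked, so d-separation fails.

No — Hh and Rr are not d-separated given {Bb}.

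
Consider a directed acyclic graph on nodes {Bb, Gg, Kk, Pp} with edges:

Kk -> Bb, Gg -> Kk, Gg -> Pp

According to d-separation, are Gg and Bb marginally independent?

The only undirected path from Gg to Bb is:
Path 1: Gg → Kk → Bb
  Kk is a chain and Kk is not conditioned on — no node blocks this path, so it is active.
At least one path is unblocked, so d-separation fails.

No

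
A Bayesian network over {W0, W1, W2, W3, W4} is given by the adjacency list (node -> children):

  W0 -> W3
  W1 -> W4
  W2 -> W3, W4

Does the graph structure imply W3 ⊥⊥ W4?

No

Only one path connects W3 and W4:
Path 1: W3 ← W2 → W4
  W2 is a fork and W2 is not conditioned on — no node blocks this path, so it is active.
Because an active path exists, W3 and W4 are not d-separated.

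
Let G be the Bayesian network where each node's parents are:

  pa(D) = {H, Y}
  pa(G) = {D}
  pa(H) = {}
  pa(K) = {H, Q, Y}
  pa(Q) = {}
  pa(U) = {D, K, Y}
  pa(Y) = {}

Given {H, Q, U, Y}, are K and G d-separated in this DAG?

There are 5 undirected paths between K and G; checking each against the conditioning set {H, Q, U, Y}:
  1. K ← H → D → G — H:fork[blocks]; D:chain[open] ⇒ blocked
  2. K ← Y → D → G — Y:fork[blocks]; D:chain[open] ⇒ blocked
  3. K ← Y → U ← D → G — Y:fork[blocks]; U:collider[open]; D:fork[open] ⇒ blocked
  4. K → U ← Y → D → G — U:collider[open]; Y:fork[blocks]; D:chain[open] ⇒ blocked
  5. K → U ← D → G — U:collider[open]; D:fork[open] ⇒ active
Because an active path exists, K and G are not d-separated.

No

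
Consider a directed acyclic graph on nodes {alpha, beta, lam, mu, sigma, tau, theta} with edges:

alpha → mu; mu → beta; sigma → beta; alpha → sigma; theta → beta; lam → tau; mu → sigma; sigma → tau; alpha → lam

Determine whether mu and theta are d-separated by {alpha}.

Yes — mu and theta are d-separated given {alpha}.

Enumerating the 4 paths from mu to theta and testing each for blocking by {alpha}:
Path 1: mu → sigma → beta ← theta
  beta is a collider here and neither beta nor any of its descendants is conditioned on, so the collider stays closed — the path is blocked at beta.
Path 2: mu → beta ← theta
  beta is a collider here and neither beta nor any of its descendants is conditioned on, so the collider stays closed — the path is blocked at beta.
Path 3: mu ← alpha → sigma → beta ← theta
  alpha is a fork here and alpha is conditioned on, so the path is blocked at alpha.
Path 4: mu ← alpha → lam → tau ← sigma → beta ← theta
  alpha is a fork here and alpha is conditioned on, so the path is blocked at alpha.
Every path is blocked, so mu and theta are d-separated given {alpha}.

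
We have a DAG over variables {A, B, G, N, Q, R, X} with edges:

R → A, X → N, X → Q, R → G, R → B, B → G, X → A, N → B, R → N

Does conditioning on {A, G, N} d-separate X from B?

No — X and B are not d-separated given {A, G, N}.

There are 6 undirected paths between X and B; checking each against the conditioning set {A, G, N}:
  1. X → A ← R → N → B — A:collider[open]; R:fork[open]; N:chain[blocks] ⇒ blocked
  2. X → A ← R → B — A:collider[open]; R:fork[open] ⇒ active
  3. X → A ← R → G ← B — A:collider[open]; R:fork[open]; G:collider[open] ⇒ active
  4. X → N ← R → B — N:collider[open]; R:fork[open] ⇒ active
  5. X → N ← R → G ← B — N:collider[open]; R:fork[open]; G:collider[open] ⇒ active
  6. X → N → B — N:chain[blocks] ⇒ blocked
Because an active path exists, X and B are not d-separated.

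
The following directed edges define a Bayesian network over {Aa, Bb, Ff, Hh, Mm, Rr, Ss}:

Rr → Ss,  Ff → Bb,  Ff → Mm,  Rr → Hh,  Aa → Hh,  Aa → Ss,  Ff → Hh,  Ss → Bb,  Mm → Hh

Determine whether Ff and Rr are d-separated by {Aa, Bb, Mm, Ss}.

Yes

6 paths connect Ff and Rr; each must be blocked for d-separation to hold:
Path 1: Ff → Mm → Hh ← Rr
  Mm is a chain here and Mm is conditioned on, so the path is blocked at Mm.
Path 2: Ff → Mm → Hh ← Aa → Ss ← Rr
  Mm is a chain here and Mm is conditioned on, so the path is blocked at Mm.
Path 3: Ff → Bb ← Ss ← Rr
  Ss is a chain here and Ss is conditioned on, so the path is blocked at Ss.
Path 4: Ff → Bb ← Ss ← Aa → Hh ← Rr
  Ss is a chain here and Ss is conditioned on, so the path is blocked at Ss.
Path 5: Ff → Hh ← Rr
  Hh is a collider here and neither Hh nor any of its descendants is conditioned on, so the collider stays closed — the path is blocked at Hh.
Path 6: Ff → Hh ← Aa → Ss ← Rr
  Hh is a collider here and neither Hh nor any of its descendants is conditioned on, so the collider stays closed — the path is blocked at Hh.
Every path is blocked, so Ff and Rr are d-separated given {Aa, Bb, Mm, Ss}.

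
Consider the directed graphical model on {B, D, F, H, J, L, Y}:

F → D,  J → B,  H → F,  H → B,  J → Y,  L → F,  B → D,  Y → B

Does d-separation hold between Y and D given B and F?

Enumerating the 4 paths from Y to D and testing each for blocking by {B, F}:
  1. Y → B → D — B:chain[blocks] ⇒ blocked
  2. Y → B ← H → F → D — B:collider[open]; H:fork[open]; F:chain[blocks] ⇒ blocked
  3. Y ← J → B → D — J:fork[open]; B:chain[blocks] ⇒ blocked
  4. Y ← J → B ← H → F → D — J:fork[open]; B:collider[open]; H:fork[open]; F:chain[blocks] ⇒ blocked
Every path is blocked, so Y and D are d-separated given {B, F}.

Yes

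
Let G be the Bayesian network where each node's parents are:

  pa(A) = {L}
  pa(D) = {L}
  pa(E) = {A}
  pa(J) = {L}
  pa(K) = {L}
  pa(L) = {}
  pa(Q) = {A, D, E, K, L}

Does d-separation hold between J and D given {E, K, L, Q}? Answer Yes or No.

We examine all 5 paths between J and D:
Path 1: J ← L → K → Q ← D
  L is a fork here and L is conditioned on, so the path is blocked at L.
Path 2: J ← L → Q ← D
  L is a fork here and L is conditioned on, so the path is blocked at L.
Path 3: J ← L → D
  L is a fork here and L is conditioned on, so the path is blocked at L.
Path 4: J ← L → A → Q ← D
  L is a fork here and L is conditioned on, so the path is blocked at L.
Path 5: J ← L → A → E → Q ← D
  L is a fork here and L is conditioned on, so the path is blocked at L.
All paths are blocked; J ⊥ D | {E, K, L, Q} holds.

Yes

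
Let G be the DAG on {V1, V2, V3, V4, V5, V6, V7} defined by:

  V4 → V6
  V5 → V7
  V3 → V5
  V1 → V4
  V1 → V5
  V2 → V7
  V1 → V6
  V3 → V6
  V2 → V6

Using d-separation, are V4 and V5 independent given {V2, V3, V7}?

No

6 paths connect V4 and V5; each must be blocked for d-separation to hold:
  1. V4 → V6 ← V2 → V7 ← V5 — V6:collider[blocks]; V2:fork[blocks]; V7:collider[open] ⇒ blocked
  2. V4 → V6 ← V3 → V5 — V6:collider[blocks]; V3:fork[blocks] ⇒ blocked
  3. V4 → V6 ← V1 → V5 — V6:collider[blocks]; V1:fork[open] ⇒ blocked
  4. V4 ← V1 → V5 — V1:fork[open] ⇒ active
  5. V4 ← V1 → V6 ← V2 → V7 ← V5 — V1:fork[open]; V6:collider[blocks]; V2:fork[blocks]; V7:collider[open] ⇒ blocked
  6. V4 ← V1 → V6 ← V3 → V5 — V1:fork[open]; V6:collider[blocks]; V3:fork[blocks] ⇒ blocked
Since the path V4 ← V1 → V5 is active, V4 and V5 are not d-separated given {V2, V3, V7}.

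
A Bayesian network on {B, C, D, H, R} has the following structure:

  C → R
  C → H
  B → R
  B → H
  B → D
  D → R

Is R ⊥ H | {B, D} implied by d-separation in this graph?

Enumerating the 3 paths from R to H and testing each for blocking by {B, D}:
Path 1: R ← B → H
  B is a fork here and B is conditioned on, so the path is blocked at B.
Path 2: R ← C → H
  C is a fork and C is not conditioned on — no node blocks this path, so it is active.
Path 3: R ← D ← B → H
  D is a chain here and D is conditioned on, so the path is blocked at D.
Because an active path exists, R and H are not d-separated.

No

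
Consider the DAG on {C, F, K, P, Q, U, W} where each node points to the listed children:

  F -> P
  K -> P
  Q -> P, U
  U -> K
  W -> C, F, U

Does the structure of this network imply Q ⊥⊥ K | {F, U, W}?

There are 4 undirected paths between Q and K; checking each against the conditioning set {F, U, W}:
Path 1: Q → U → K
  U is a chain here and U is conditioned on, so the path is blocked at U.
Path 2: Q → U ← W → F → P ← K
  W is a fork here and W is conditioned on, so the path is blocked at W.
Path 3: Q → P ← K
  P is a collider here and neither P nor any of its descendants is conditioned on, so the collider stays closed — the path is blocked at P.
Path 4: Q → P ← F ← W → U → K
  P is a collider here and neither P nor any of its descendants is conditioned on, so the collider stays closed — the path is blocked at P.
All paths are blocked; Q ⊥ K | {F, U, W} holds.

Yes — Q and K are d-separated given {F, U, W}.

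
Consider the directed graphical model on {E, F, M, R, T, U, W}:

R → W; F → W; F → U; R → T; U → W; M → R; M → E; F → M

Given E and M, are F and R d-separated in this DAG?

There are 3 undirected paths between F and R; checking each against the conditioning set {E, M}:
Path 1: F → W ← R
  W is a collider here and neither W nor any of its descendants is conditioned on, so the collider stays closed — the path is blocked at W.
Path 2: F → U → W ← R
  W is a collider here and neither W nor any of its descendants is conditioned on, so the collider stays closed — the path is blocked at W.
Path 3: F → M → R
  M is a chain here and M is conditioned on, so the path is blocked at M.
Since every path is blocked, d-separation holds.

Yes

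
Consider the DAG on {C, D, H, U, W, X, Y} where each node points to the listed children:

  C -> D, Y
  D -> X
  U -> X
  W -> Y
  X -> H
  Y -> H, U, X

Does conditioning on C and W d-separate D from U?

We examine all 6 paths between D and U:
  1. D → X ← U — X:collider[blocks] ⇒ blocked
  2. D → X → H ← Y → U — X:chain[open]; H:collider[blocks]; Y:fork[open] ⇒ blocked
  3. D → X ← Y → U — X:collider[blocks]; Y:fork[open] ⇒ blocked
  4. D ← C → Y → X ← U — C:fork[blocks]; Y:chain[open]; X:collider[blocks] ⇒ blocked
  5. D ← C → Y → U — C:fork[blocks]; Y:chain[open] ⇒ blocked
  6. D ← C → Y → H ← X ← U — C:fork[blocks]; Y:chain[open]; H:collider[blocks]; X:chain[open] ⇒ blocked
Every path is blocked, so D and U are d-separated given {C, W}.

Yes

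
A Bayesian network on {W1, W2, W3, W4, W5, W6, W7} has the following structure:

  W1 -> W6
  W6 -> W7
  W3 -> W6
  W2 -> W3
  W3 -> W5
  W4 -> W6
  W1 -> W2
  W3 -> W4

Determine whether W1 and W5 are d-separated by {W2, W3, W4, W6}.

Yes

Enumerating the 3 paths from W1 to W5 and testing each for blocking by {W2, W3, W4, W6}:
Path 1: W1 → W6 ← W4 ← W3 → W5
  W4 is a chain here and W4 is conditioned on, so the path is blocked at W4.
Path 2: W1 → W6 ← W3 → W5
  W3 is a fork here and W3 is conditioned on, so the path is blocked at W3.
Path 3: W1 → W2 → W3 → W5
  W2 is a chain here and W2 is conditioned on, so the path is blocked at W2.
All paths are blocked; W1 ⊥ W5 | {W2, W3, W4, W6} holds.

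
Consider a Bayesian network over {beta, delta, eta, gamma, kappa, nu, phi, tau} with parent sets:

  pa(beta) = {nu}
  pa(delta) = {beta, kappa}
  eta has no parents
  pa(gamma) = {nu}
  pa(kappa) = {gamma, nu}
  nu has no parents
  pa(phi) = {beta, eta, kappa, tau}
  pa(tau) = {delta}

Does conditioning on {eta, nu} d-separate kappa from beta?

6 paths connect kappa and beta; each must be blocked for d-separation to hold:
Path 1: kappa → phi ← tau ← delta ← beta
  phi is a collider here and neither phi nor any of its descendants is conditioned on, so the collider stays closed — the path is blocked at phi.
Path 2: kappa → phi ← beta
  phi is a collider here and neither phi nor any of its descendants is conditioned on, so the collider stays closed — the path is blocked at phi.
Path 3: kappa → delta → tau → phi ← beta
  phi is a collider here and neither phi nor any of its descendants is conditioned on, so the collider stays closed — the path is blocked at phi.
Path 4: kappa → delta ← beta
  delta is a collider here and neither delta nor any of its descendants is conditioned on, so the collider stays closed — the path is blocked at delta.
Path 5: kappa ← nu → beta
  nu is a fork here and nu is conditioned on, so the path is blocked at nu.
Path 6: kappa ← gamma ← nu → beta
  nu is a fork here and nu is conditioned on, so the path is blocked at nu.
All paths are blocked; kappa ⊥ beta | {eta, nu} holds.

Yes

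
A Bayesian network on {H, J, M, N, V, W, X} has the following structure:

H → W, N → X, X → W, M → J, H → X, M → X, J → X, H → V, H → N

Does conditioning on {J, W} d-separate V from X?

No — V and X are not d-separated given {J, W}.

3 paths connect V and X; each must be blocked for d-separation to hold:
  1. V ← H → W ← X — H:fork[open]; W:collider[open] ⇒ active
  2. V ← H → X — H:fork[open] ⇒ active
  3. V ← H → N → X — H:fork[open]; N:chain[open] ⇒ active
Because an active path exists, V and X are not d-separated.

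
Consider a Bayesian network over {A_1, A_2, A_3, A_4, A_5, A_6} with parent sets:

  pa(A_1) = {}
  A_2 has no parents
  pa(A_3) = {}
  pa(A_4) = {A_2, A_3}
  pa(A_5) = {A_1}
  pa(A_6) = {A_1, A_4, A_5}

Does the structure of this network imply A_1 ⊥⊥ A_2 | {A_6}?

No

We examine all 2 paths between A_1 and A_2:
  1. A_1 → A_6 ← A_4 ← A_2 — A_6:collider[open]; A_4:chain[open] ⇒ active
  2. A_1 → A_5 → A_6 ← A_4 ← A_2 — A_5:chain[open]; A_6:collider[open]; A_4:chain[open] ⇒ active
Because an active path exists, A_1 and A_2 are not d-separated.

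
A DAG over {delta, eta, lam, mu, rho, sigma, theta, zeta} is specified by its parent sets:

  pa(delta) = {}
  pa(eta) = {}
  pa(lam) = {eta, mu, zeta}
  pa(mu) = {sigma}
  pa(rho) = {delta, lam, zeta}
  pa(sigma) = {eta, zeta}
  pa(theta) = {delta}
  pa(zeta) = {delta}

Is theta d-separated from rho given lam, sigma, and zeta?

There are 5 undirected paths between theta and rho; checking each against the conditioning set {lam, sigma, zeta}:
Path 1: theta ← delta → zeta → lam → rho
  zeta is a chain here and zeta is conditioned on, so the path is blocked at zeta.
Path 2: theta ← delta → zeta → sigma → mu → lam → rho
  zeta is a chain here and zeta is conditioned on, so the path is blocked at zeta.
Path 3: theta ← delta → zeta → sigma ← eta → lam → rho
  zeta is a chain here and zeta is conditioned on, so the path is blocked at zeta.
Path 4: theta ← delta → zeta → rho
  zeta is a chain here and zeta is conditioned on, so the path is blocked at zeta.
Path 5: theta ← delta → rho
  delta is a fork and delta is not conditioned on — no node blocks this path, so it is active.
Since the path theta ← delta → rho is active, theta and rho are not d-separated given {lam, sigma, zeta}.

No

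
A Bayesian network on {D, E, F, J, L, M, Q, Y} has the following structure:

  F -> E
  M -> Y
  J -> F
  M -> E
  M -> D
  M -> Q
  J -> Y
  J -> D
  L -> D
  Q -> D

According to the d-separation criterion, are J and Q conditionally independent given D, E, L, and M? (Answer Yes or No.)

There are 6 undirected paths between J and Q; checking each against the conditioning set {D, E, L, M}:
Path 1: J → Y ← M → Q
  Y is a collider here and neither Y nor any of its descendants is conditioned on, so the collider stays closed — the path is blocked at Y.
Path 2: J → Y ← M → D ← Q
  Y is a collider here and neither Y nor any of its descendants is conditioned on, so the collider stays closed — the path is blocked at Y.
Path 3: J → D ← Q
  D is a collider and D is conditioned on, which opens it — no node blocks this path, so it is active.
Path 4: J → D ← M → Q
  M is a fork here and M is conditioned on, so the path is blocked at M.
Path 5: J → F → E ← M → Q
  M is a fork here and M is conditioned on, so the path is blocked at M.
Path 6: J → F → E ← M → D ← Q
  M is a fork here and M is conditioned on, so the path is blocked at M.
At least one path is unblocked, so d-separation fails.

No — J and Q are not d-separated given {D, E, L, M}.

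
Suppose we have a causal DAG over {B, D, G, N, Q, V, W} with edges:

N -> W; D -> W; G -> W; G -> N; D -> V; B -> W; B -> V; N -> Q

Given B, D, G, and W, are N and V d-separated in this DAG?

Enumerating the 4 paths from N to V and testing each for blocking by {B, D, G, W}:
Path 1: N ← G → W ← B → V
  G is a fork here and G is conditioned on, so the path is blocked at G.
Path 2: N ← G → W ← D → V
  G is a fork here and G is conditioned on, so the path is blocked at G.
Path 3: N → W ← B → V
  B is a fork here and B is conditioned on, so the path is blocked at B.
Path 4: N → W ← D → V
  D is a fork here and D is conditioned on, so the path is blocked at D.
Every path is blocked, so N and V are d-separated given {B, D, G, W}.

Yes — N and V are d-separated given {B, D, G, W}.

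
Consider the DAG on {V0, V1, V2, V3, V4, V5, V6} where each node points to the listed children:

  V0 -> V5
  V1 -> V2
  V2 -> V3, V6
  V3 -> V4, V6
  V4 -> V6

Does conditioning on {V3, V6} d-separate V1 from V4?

No

Enumerating the 4 paths from V1 to V4 and testing each for blocking by {V3, V6}:
Path 1: V1 → V2 → V3 → V4
  V3 is a chain here and V3 is conditioned on, so the path is blocked at V3.
Path 2: V1 → V2 → V3 → V6 ← V4
  V3 is a chain here and V3 is conditioned on, so the path is blocked at V3.
Path 3: V1 → V2 → V6 ← V4
  V2 is a chain and V2 is not conditioned on; V6 is a collider and V6 is conditioned on, which opens it — no node blocks this path, so it is active.
Path 4: V1 → V2 → V6 ← V3 → V4
  V3 is a fork here and V3 is conditioned on, so the path is blocked at V3.
Since the path V1 → V2 → V6 ← V4 is active, V1 and V4 are not d-separated given {V3, V6}.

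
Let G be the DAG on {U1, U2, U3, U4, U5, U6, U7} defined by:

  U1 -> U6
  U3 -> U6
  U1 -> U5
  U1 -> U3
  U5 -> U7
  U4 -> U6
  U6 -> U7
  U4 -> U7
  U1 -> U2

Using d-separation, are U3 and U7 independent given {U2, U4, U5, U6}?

6 paths connect U3 and U7; each must be blocked for d-separation to hold:
Path 1: U3 ← U1 → U5 → U7
  U5 is a chain here and U5 is conditioned on, so the path is blocked at U5.
Path 2: U3 ← U1 → U6 ← U4 → U7
  U4 is a fork here and U4 is conditioned on, so the path is blocked at U4.
Path 3: U3 ← U1 → U6 → U7
  U6 is a chain here and U6 is conditioned on, so the path is blocked at U6.
Path 4: U3 → U6 ← U4 → U7
  U4 is a fork here and U4 is conditioned on, so the path is blocked at U4.
Path 5: U3 → U6 ← U1 → U5 → U7
  U5 is a chain here and U5 is conditioned on, so the path is blocked at U5.
Path 6: U3 → U6 → U7
  U6 is a chain here and U6 is conditioned on, so the path is blocked at U6.
Since every path is blocked, d-separation holds.

Yes — U3 and U7 are d-separated given {U2, U4, U5, U6}.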